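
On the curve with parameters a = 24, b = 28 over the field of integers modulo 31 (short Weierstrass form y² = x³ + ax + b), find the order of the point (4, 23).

2P: tangent at (4, 23): λ = (3·4² + 24)/(2·23) ≡ 10/15. 15⁻¹ ≡ 29 (mod 31), so λ ≡ 10·29 ≡ 11.
  x = λ² - 4 - 4 = 121 - 8 ≡ 20; y = λ·(4 - 20) - 23 ≡ 18. → (20, 18)
3P: (20, 18) + (4, 23). λ = (23 - 18)/(4 - 20) ≡ 5/15 mod 31. 15⁻¹ ≡ 29 (mod 31), so λ ≡ 21.
  x = λ² - 20 - 4 = 441 - 24 ≡ 14; y = λ·(20 - 14) - 18 ≡ 15. → (14, 15)
4P: (14, 15) + (4, 23). λ = (23 - 15)/(4 - 14) ≡ 8/21 mod 31. 21⁻¹ ≡ 3 (mod 31), so λ ≡ 24.
  x = λ² - 14 - 4 = 576 - 18 ≡ 0; y = λ·(14 - 0) - 15 ≡ 11. → (0, 11)
5P: (0, 11) + (4, 23). λ = (23 - 11)/(4 - 0) ≡ 12/4 mod 31. 4⁻¹ ≡ 8 (mod 31) since 4·8 = 32 ≡ 1, so λ ≡ 3.
  x = λ² - 0 - 4 = 9 - 4 ≡ 5; y = λ·(0 - 5) - 11 ≡ 5. → (5, 5)
6P: (5, 5) + (4, 23). λ = (23 - 5)/(4 - 5) ≡ 18/30 mod 31. 30⁻¹ ≡ 30 (mod 31) since 30·30 = 900 ≡ 1, so λ ≡ 13.
  x = λ² - 5 - 4 = 169 - 9 ≡ 5; y = λ·(5 - 5) - 5 ≡ 26. → (5, 26)
7P: (5, 26) + (4, 23). λ = (23 - 26)/(4 - 5) ≡ 28/30 mod 31. 30⁻¹ ≡ 30 (mod 31) since 30·30 = 900 ≡ 1, so λ ≡ 3.
  x = λ² - 5 - 4 = 9 - 9 ≡ 0; y = λ·(5 - 0) - 26 ≡ 20. → (0, 20)
8P: (0, 20) + (4, 23). λ = (23 - 20)/(4 - 0) ≡ 3/4 mod 31. 4⁻¹ ≡ 8 (mod 31) since 4·8 = 32 ≡ 1, so λ ≡ 24.
  x = λ² - 0 - 4 = 576 - 4 ≡ 14; y = λ·(0 - 14) - 20 ≡ 16. → (14, 16)
9P: (14, 16) + (4, 23). λ = (23 - 16)/(4 - 14) ≡ 7/21 mod 31. 21⁻¹ ≡ 3 (mod 31) since 21·3 = 63 ≡ 1, so λ ≡ 21.
  x = λ² - 14 - 4 = 441 - 18 ≡ 20; y = λ·(14 - 20) - 16 ≡ 13. → (20, 13)
10P: (20, 13) + (4, 23). λ = (23 - 13)/(4 - 20) ≡ 10/15 mod 31. 15⁻¹ ≡ 29 (mod 31), so λ ≡ 11.
  x = λ² - 20 - 4 = 121 - 24 ≡ 4; y = λ·(20 - 4) - 13 ≡ 8. → (4, 8)
11P: (4, 8) + (4, 23): same x and y₁ ≡ -y₂, so the sum is ∞.
11P = ∞, so the order is 11.

11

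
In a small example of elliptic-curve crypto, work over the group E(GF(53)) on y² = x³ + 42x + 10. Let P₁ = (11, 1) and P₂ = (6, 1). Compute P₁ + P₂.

(36, 52)

(11, 1) + (6, 1). λ = (1 - 1)/(6 - 11) ≡ 0/48 mod 53. 48⁻¹ ≡ 21 (mod 53), so λ ≡ 0.
  x = λ² - 11 - 6 = 0 - 17 ≡ 36; y = λ·(11 - 36) - 1 ≡ 52. → (36, 52)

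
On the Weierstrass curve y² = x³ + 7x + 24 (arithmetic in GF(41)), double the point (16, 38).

(14, 18)

tangent at (16, 38): λ = (3·16² + 7)/(2·38) ≡ 37/35. 35⁻¹ ≡ 34 (mod 41), so λ ≡ 37·34 ≡ 28.
  x = λ² - 16 - 16 = 784 - 32 ≡ 14; y = λ·(16 - 14) - 38 ≡ 18. → (14, 18)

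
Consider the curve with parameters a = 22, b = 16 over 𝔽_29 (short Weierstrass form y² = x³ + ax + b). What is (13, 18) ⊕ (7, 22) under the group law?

(3, 14)

(13, 18) + (7, 22). λ = (22 - 18)/(7 - 13) ≡ 4/23 mod 29. 23⁻¹ ≡ 24 (mod 29) since 23·24 = 552 ≡ 1, so λ ≡ 9.
  x = λ² - 13 - 7 = 81 - 20 ≡ 3; y = λ·(13 - 3) - 18 ≡ 14. → (3, 14)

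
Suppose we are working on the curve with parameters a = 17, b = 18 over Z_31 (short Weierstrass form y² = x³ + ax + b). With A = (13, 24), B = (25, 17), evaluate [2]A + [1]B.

First 2A:
Repeated addition: build up to 2A.
2A: tangent at (13, 24): λ = (3·13² + 17)/(2·24) ≡ 28/17. 17⁻¹ ≡ 11 (mod 31), so λ ≡ 28·11 ≡ 29.
  x = λ² - 13 - 13 = 841 - 26 ≡ 9; y = λ·(13 - 9) - 24 ≡ 30. → (9, 30)
2A = (9, 30).
Finally 2A + B:
(9, 30) + (25, 17). λ = (17 - 30)/(25 - 9) ≡ 18/16 mod 31. 16⁻¹ ≡ 2 (mod 31), so λ ≡ 5.
  x = λ² - 9 - 25 = 25 - 34 ≡ 22; y = λ·(9 - 22) - 30 ≡ 29. → (22, 29)

(22, 29)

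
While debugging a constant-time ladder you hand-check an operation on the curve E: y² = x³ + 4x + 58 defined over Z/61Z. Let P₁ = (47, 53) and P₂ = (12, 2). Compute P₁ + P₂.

(22, 27)

(47, 53) + (12, 2). λ = (2 - 53)/(12 - 47) ≡ 10/26 mod 61. 26⁻¹ ≡ 54 (mod 61) since 26·54 = 1404 ≡ 1, so λ ≡ 52.
  x = λ² - 47 - 12 = 2704 - 59 ≡ 22; y = λ·(47 - 22) - 53 ≡ 27. → (22, 27)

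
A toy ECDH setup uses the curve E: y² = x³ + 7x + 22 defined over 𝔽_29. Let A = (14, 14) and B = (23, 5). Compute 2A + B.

(21, 18)

First 2A:
Repeated addition: build up to 2A.
2A: tangent at (14, 14): λ = (3·14² + 7)/(2·14) ≡ 15/28. 28⁻¹ ≡ 28 (mod 29) since 28·28 = 784 ≡ 1, so λ ≡ 15·28 ≡ 14.
  x = λ² - 14 - 14 = 196 - 28 ≡ 23; y = λ·(14 - 23) - 14 ≡ 5. → (23, 5)
2A = (23, 5).
Finally 2A + B:
tangent at (23, 5): λ = (3·23² + 7)/(2·5) ≡ 28/10. 10⁻¹ ≡ 3 (mod 29), so λ ≡ 28·3 ≡ 26.
  x = λ² - 23 - 23 = 676 - 46 ≡ 21; y = λ·(23 - 21) - 5 ≡ 18. → (21, 18)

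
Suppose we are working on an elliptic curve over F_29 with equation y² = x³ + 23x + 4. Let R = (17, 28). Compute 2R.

(8, 27)

tangent at (17, 28): λ = (3·17² + 23)/(2·28) ≡ 20/27. 27⁻¹ ≡ 14 (mod 29), so λ ≡ 20·14 ≡ 19.
  x = λ² - 17 - 17 = 361 - 34 ≡ 8; y = λ·(17 - 8) - 28 ≡ 27. → (8, 27)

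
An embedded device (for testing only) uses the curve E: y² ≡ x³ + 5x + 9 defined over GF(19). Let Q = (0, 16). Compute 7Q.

(15, 18)

Double-and-add on 7 = (111)₂. Start with Q = (0, 16) for the leading 1-bit.
double: tangent at (0, 16): λ = (3·0² + 5)/(2·16) ≡ 5/13. 13⁻¹ ≡ 3 (mod 19) since 13·3 = 39 ≡ 1, so λ ≡ 5·3 ≡ 15.
  x = λ² - 0 - 0 = 225 - 0 ≡ 16; y = λ·(0 - 16) - 16 ≡ 10. → (16, 10)
add Q: (16, 10) + (0, 16). λ = (16 - 10)/(0 - 16) ≡ 6/3 mod 19. 3⁻¹ ≡ 13 (mod 19), so λ ≡ 2.
  x = λ² - 16 - 0 = 4 - 16 ≡ 7; y = λ·(16 - 7) - 10 ≡ 8. → (7, 8)
double: tangent at (7, 8): λ = (3·7² + 5)/(2·8) ≡ 0/16. 16⁻¹ ≡ 6 (mod 19), so λ ≡ 0·6 ≡ 0.
  x = λ² - 7 - 7 = 0 - 14 ≡ 5; y = λ·(7 - 5) - 8 ≡ 11. → (5, 11)
add Q: (5, 11) + (0, 16). λ = (16 - 11)/(0 - 5) ≡ 5/14 mod 19. 14⁻¹ ≡ 15 (mod 19) since 14·15 = 210 ≡ 1, so λ ≡ 18.
  x = λ² - 5 - 0 = 324 - 5 ≡ 15; y = λ·(5 - 15) - 11 ≡ 18. → (15, 18)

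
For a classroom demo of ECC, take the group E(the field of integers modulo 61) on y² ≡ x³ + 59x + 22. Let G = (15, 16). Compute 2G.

tangent at (15, 16): λ = (3·15² + 59)/(2·16) ≡ 2/32. 32⁻¹ ≡ 21 (mod 61), so λ ≡ 2·21 ≡ 42.
  x = λ² - 15 - 15 = 1764 - 30 ≡ 26; y = λ·(15 - 26) - 16 ≡ 10. → (26, 10)

(26, 10)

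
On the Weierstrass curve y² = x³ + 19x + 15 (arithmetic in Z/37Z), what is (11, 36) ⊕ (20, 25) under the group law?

(18, 26)

(11, 36) + (20, 25). λ = (25 - 36)/(20 - 11) ≡ 26/9 mod 37. 9⁻¹ ≡ 33 (mod 37) since 9·33 = 297 ≡ 1, so λ ≡ 7.
  x = λ² - 11 - 20 = 49 - 31 ≡ 18; y = λ·(11 - 18) - 36 ≡ 26. → (18, 26)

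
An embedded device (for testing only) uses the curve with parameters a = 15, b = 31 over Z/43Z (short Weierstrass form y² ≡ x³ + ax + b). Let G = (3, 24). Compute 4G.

(9, 32)

Double-and-add on 4 = (100)₂. Start with G = (3, 24) for the leading 1-bit.
double: tangent at (3, 24): λ = (3·3² + 15)/(2·24) ≡ 42/5. 5⁻¹ ≡ 26 (mod 43), so λ ≡ 42·26 ≡ 17.
  x = λ² - 3 - 3 = 289 - 6 ≡ 25; y = λ·(3 - 25) - 24 ≡ 32. → (25, 32)
double: tangent at (25, 32): λ = (3·25² + 15)/(2·32) ≡ 41/21. 21⁻¹ ≡ 41 (mod 43), so λ ≡ 41·41 ≡ 4.
  x = λ² - 25 - 25 = 16 - 50 ≡ 9; y = λ·(25 - 9) - 32 ≡ 32. → (9, 32)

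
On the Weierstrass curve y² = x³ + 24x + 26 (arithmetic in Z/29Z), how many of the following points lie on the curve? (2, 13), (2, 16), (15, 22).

(2, 13): 13² ≡ 24, rhs ≡ 24 → on.
(2, 16): 16² ≡ 24, rhs ≡ 24 → on.
(15, 22): 22² ≡ 20, rhs ≡ 20 → on.

3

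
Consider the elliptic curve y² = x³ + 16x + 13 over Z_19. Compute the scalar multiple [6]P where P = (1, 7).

Double-and-add on 6 = (110)₂. Start with P = (1, 7) for the leading 1-bit.
double: tangent at (1, 7): λ = (3·1² + 16)/(2·7) ≡ 0/14. 14⁻¹ ≡ 15 (mod 19) since 14·15 = 210 ≡ 1, so λ ≡ 0·15 ≡ 0.
  x = λ² - 1 - 1 = 0 - 2 ≡ 17; y = λ·(1 - 17) - 7 ≡ 12. → (17, 12)
add P: (17, 12) + (1, 7). λ = (7 - 12)/(1 - 17) ≡ 14/3 mod 19. 3⁻¹ ≡ 13 (mod 19), so λ ≡ 11.
  x = λ² - 17 - 1 = 121 - 18 ≡ 8; y = λ·(17 - 8) - 12 ≡ 11. → (8, 11)
double: tangent at (8, 11): λ = (3·8² + 16)/(2·11) ≡ 18/3. 3⁻¹ ≡ 13 (mod 19), so λ ≡ 18·13 ≡ 6.
  x = λ² - 8 - 8 = 36 - 16 ≡ 1; y = λ·(8 - 1) - 11 ≡ 12. → (1, 12)

(1, 12)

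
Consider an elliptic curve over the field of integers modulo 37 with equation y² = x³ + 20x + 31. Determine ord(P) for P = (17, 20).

2P: tangent at (17, 20): λ = (3·17² + 20)/(2·20) ≡ 36/3. 3⁻¹ ≡ 25 (mod 37), so λ ≡ 36·25 ≡ 12.
  x = λ² - 17 - 17 = 144 - 34 ≡ 36; y = λ·(17 - 36) - 20 ≡ 11. → (36, 11)
3P: (36, 11) + (17, 20). λ = (20 - 11)/(17 - 36) ≡ 9/18 mod 37. 18⁻¹ ≡ 35 (mod 37) since 18·35 = 630 ≡ 1, so λ ≡ 19.
  x = λ² - 36 - 17 = 361 - 53 ≡ 12; y = λ·(36 - 12) - 11 ≡ 1. → (12, 1)
4P: (12, 1) + (17, 20). λ = (20 - 1)/(17 - 12) ≡ 19/5 mod 37. 5⁻¹ ≡ 15 (mod 37), so λ ≡ 26.
  x = λ² - 12 - 17 = 676 - 29 ≡ 18; y = λ·(12 - 18) - 1 ≡ 28. → (18, 28)
5P: (18, 28) + (17, 20). λ = (20 - 28)/(17 - 18) ≡ 29/36 mod 37. 36⁻¹ ≡ 36 (mod 37), so λ ≡ 8.
  x = λ² - 18 - 17 = 64 - 35 ≡ 29; y = λ·(18 - 29) - 28 ≡ 32. → (29, 32)
6P: (29, 32) + (17, 20). λ = (20 - 32)/(17 - 29) ≡ 25/25 mod 37. 25⁻¹ ≡ 3 (mod 37), so λ ≡ 1.
  x = λ² - 29 - 17 = 1 - 46 ≡ 29; y = λ·(29 - 29) - 32 ≡ 5. → (29, 5)
7P: (29, 5) + (17, 20). λ = (20 - 5)/(17 - 29) ≡ 15/25 mod 37. 25⁻¹ ≡ 3 (mod 37) since 25·3 = 75 ≡ 1, so λ ≡ 8.
  x = λ² - 29 - 17 = 64 - 46 ≡ 18; y = λ·(29 - 18) - 5 ≡ 9. → (18, 9)
8P: (18, 9) + (17, 20). λ = (20 - 9)/(17 - 18) ≡ 11/36 mod 37. 36⁻¹ ≡ 36 (mod 37), so λ ≡ 26.
  x = λ² - 18 - 17 = 676 - 35 ≡ 12; y = λ·(18 - 12) - 9 ≡ 36. → (12, 36)
9P: (12, 36) + (17, 20). λ = (20 - 36)/(17 - 12) ≡ 21/5 mod 37. 5⁻¹ ≡ 15 (mod 37) since 5·15 = 75 ≡ 1, so λ ≡ 19.
  x = λ² - 12 - 17 = 361 - 29 ≡ 36; y = λ·(12 - 36) - 36 ≡ 26. → (36, 26)
10P: (36, 26) + (17, 20). λ = (20 - 26)/(17 - 36) ≡ 31/18 mod 37. 18⁻¹ ≡ 35 (mod 37), so λ ≡ 12.
  x = λ² - 36 - 17 = 144 - 53 ≡ 17; y = λ·(36 - 17) - 26 ≡ 17. → (17, 17)
11P: (17, 17) + (17, 20): same x and y₁ ≡ -y₂, so the sum is 𝒪.
11P = 𝒪, so the order is 11.

11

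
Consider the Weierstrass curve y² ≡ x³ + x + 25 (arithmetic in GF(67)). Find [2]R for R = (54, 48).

tangent at (54, 48): λ = (3·54² + 1)/(2·48) ≡ 39/29. 29⁻¹ ≡ 37 (mod 67), so λ ≡ 39·37 ≡ 36.
  x = λ² - 54 - 54 = 1296 - 108 ≡ 49; y = λ·(54 - 49) - 48 ≡ 65. → (49, 65)

(49, 65)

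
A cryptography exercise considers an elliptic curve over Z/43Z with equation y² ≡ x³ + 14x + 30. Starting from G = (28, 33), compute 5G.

Repeated addition: build up to 5G.
2G: tangent at (28, 33): λ = (3·28² + 14)/(2·33) ≡ 1/23. 23⁻¹ ≡ 15 (mod 43), so λ ≡ 1·15 ≡ 15.
  x = λ² - 28 - 28 = 225 - 56 ≡ 40; y = λ·(28 - 40) - 33 ≡ 2. → (40, 2)
3G: (40, 2) + (28, 33). λ = (33 - 2)/(28 - 40) ≡ 31/31 mod 43. 31⁻¹ ≡ 25 (mod 43), so λ ≡ 1.
  x = λ² - 40 - 28 = 1 - 68 ≡ 19; y = λ·(40 - 19) - 2 ≡ 19. → (19, 19)
4G: (19, 19) + (28, 33). λ = (33 - 19)/(28 - 19) ≡ 14/9 mod 43. 9⁻¹ ≡ 24 (mod 43), so λ ≡ 35.
  x = λ² - 19 - 28 = 1225 - 47 ≡ 17; y = λ·(19 - 17) - 19 ≡ 8. → (17, 8)
5G: (17, 8) + (28, 33). λ = (33 - 8)/(28 - 17) ≡ 25/11 mod 43. 11⁻¹ ≡ 4 (mod 43) since 11·4 = 44 ≡ 1, so λ ≡ 14.
  x = λ² - 17 - 28 = 196 - 45 ≡ 22; y = λ·(17 - 22) - 8 ≡ 8. → (22, 8)

(22, 8)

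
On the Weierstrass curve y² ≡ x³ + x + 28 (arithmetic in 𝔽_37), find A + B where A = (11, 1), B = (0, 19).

(11, 1) + (0, 19). λ = (19 - 1)/(0 - 11) ≡ 18/26 mod 37. 26⁻¹ ≡ 10 (mod 37), so λ ≡ 32.
  x = λ² - 11 - 0 = 1024 - 11 ≡ 14; y = λ·(11 - 14) - 1 ≡ 14. → (14, 14)

(14, 14)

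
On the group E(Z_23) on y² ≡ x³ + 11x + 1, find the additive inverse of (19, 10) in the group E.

-(19, 10) = (19, -10 mod 23) = (19, 13).

(19, 13)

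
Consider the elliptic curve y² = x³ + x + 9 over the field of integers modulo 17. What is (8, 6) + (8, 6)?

(14, 8)

tangent at (8, 6): λ = (3·8² + 1)/(2·6) ≡ 6/12. 12⁻¹ ≡ 10 (mod 17) since 12·10 = 120 ≡ 1, so λ ≡ 6·10 ≡ 9.
  x = λ² - 8 - 8 = 81 - 16 ≡ 14; y = λ·(8 - 14) - 6 ≡ 8. → (14, 8)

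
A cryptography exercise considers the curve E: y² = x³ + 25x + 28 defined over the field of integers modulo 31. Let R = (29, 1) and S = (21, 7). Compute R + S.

(30, 23)

(29, 1) + (21, 7). λ = (7 - 1)/(21 - 29) ≡ 6/23 mod 31. 23⁻¹ ≡ 27 (mod 31) since 23·27 = 621 ≡ 1, so λ ≡ 7.
  x = λ² - 29 - 21 = 49 - 50 ≡ 30; y = λ·(29 - 30) - 1 ≡ 23. → (30, 23)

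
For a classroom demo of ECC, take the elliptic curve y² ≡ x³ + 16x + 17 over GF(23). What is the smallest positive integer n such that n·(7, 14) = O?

5

2P: tangent at (7, 14): λ = (3·7² + 16)/(2·14) ≡ 2/5. 5⁻¹ ≡ 14 (mod 23), so λ ≡ 2·14 ≡ 5.
  x = λ² - 7 - 7 = 25 - 14 ≡ 11; y = λ·(7 - 11) - 14 ≡ 12. → (11, 12)
3P: (11, 12) + (7, 14). λ = (14 - 12)/(7 - 11) ≡ 2/19 mod 23. 19⁻¹ ≡ 17 (mod 23), so λ ≡ 11.
  x = λ² - 11 - 7 = 121 - 18 ≡ 11; y = λ·(11 - 11) - 12 ≡ 11. → (11, 11)
4P: (11, 11) + (7, 14). λ = (14 - 11)/(7 - 11) ≡ 3/19 mod 23. 19⁻¹ ≡ 17 (mod 23) since 19·17 = 323 ≡ 1, so λ ≡ 5.
  x = λ² - 11 - 7 = 25 - 18 ≡ 7; y = λ·(11 - 7) - 11 ≡ 9. → (7, 9)
5P: (7, 9) + (7, 14): same x and y₁ ≡ -y₂, so the sum is O.
5P = O, so the order is 5.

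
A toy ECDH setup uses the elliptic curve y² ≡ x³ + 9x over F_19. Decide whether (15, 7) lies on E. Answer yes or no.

y² = 7² ≡ 11; x³ + 9x + 0 = 3510 ≡ 14 (mod 19). 11 ≠ 14.

no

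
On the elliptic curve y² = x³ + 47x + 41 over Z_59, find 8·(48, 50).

(27, 44)

Write G = (48, 50).
Repeated addition: build up to 8G.
2G: tangent at (48, 50): λ = (3·48² + 47)/(2·50) ≡ 56/41. 41⁻¹ ≡ 36 (mod 59), so λ ≡ 56·36 ≡ 10.
  x = λ² - 48 - 48 = 100 - 96 ≡ 4; y = λ·(48 - 4) - 50 ≡ 36. → (4, 36)
3G: (4, 36) + (48, 50). λ = (50 - 36)/(48 - 4) ≡ 14/44 mod 59. 44⁻¹ ≡ 55 (mod 59), so λ ≡ 3.
  x = λ² - 4 - 48 = 9 - 52 ≡ 16; y = λ·(4 - 16) - 36 ≡ 46. → (16, 46)
4G: (16, 46) + (48, 50). λ = (50 - 46)/(48 - 16) ≡ 4/32 mod 59. 32⁻¹ ≡ 24 (mod 59) since 32·24 = 768 ≡ 1, so λ ≡ 37.
  x = λ² - 16 - 48 = 1369 - 64 ≡ 7; y = λ·(16 - 7) - 46 ≡ 51. → (7, 51)
5G: (7, 51) + (48, 50). λ = (50 - 51)/(48 - 7) ≡ 58/41 mod 59. 41⁻¹ ≡ 36 (mod 59) since 41·36 = 1476 ≡ 1, so λ ≡ 23.
  x = λ² - 7 - 48 = 529 - 55 ≡ 2; y = λ·(7 - 2) - 51 ≡ 5. → (2, 5)
6G: (2, 5) + (48, 50). λ = (50 - 5)/(48 - 2) ≡ 45/46 mod 59. 46⁻¹ ≡ 9 (mod 59) since 46·9 = 414 ≡ 1, so λ ≡ 51.
  x = λ² - 2 - 48 = 2601 - 50 ≡ 14; y = λ·(2 - 14) - 5 ≡ 32. → (14, 32)
7G: (14, 32) + (48, 50). λ = (50 - 32)/(48 - 14) ≡ 18/34 mod 59. 34⁻¹ ≡ 33 (mod 59) since 34·33 = 1122 ≡ 1, so λ ≡ 4.
  x = λ² - 14 - 48 = 16 - 62 ≡ 13; y = λ·(14 - 13) - 32 ≡ 31. → (13, 31)
8G: (13, 31) + (48, 50). λ = (50 - 31)/(48 - 13) ≡ 19/35 mod 59. 35⁻¹ ≡ 27 (mod 59) since 35·27 = 945 ≡ 1, so λ ≡ 41.
  x = λ² - 13 - 48 = 1681 - 61 ≡ 27; y = λ·(13 - 27) - 31 ≡ 44. → (27, 44)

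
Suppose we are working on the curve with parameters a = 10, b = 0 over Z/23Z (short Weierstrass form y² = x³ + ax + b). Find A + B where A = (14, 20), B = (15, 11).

(6, 0)

(14, 20) + (15, 11). λ = (11 - 20)/(15 - 14) ≡ 14/1 mod 23. 1⁻¹ ≡ 1 (mod 23) since 1·1 = 1 ≡ 1, so λ ≡ 14.
  x = λ² - 14 - 15 = 196 - 29 ≡ 6; y = λ·(14 - 6) - 20 ≡ 0. → (6, 0)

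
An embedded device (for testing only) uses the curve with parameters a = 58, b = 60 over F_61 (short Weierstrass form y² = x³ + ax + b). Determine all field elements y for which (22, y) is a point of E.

x³ + 58x + 60 = 11984 ≡ 28 (mod 61).
28 is a non-residue mod 61; no y exists.

none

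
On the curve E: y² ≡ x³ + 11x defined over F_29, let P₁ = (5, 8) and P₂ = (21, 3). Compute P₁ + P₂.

(5, 8) + (21, 3). λ = (3 - 8)/(21 - 5) ≡ 24/16 mod 29. 16⁻¹ ≡ 20 (mod 29), so λ ≡ 16.
  x = λ² - 5 - 21 = 256 - 26 ≡ 27; y = λ·(5 - 27) - 8 ≡ 17. → (27, 17)

(27, 17)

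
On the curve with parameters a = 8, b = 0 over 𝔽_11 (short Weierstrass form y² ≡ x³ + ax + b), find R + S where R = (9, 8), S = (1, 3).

(5, 0)

(9, 8) + (1, 3). λ = (3 - 8)/(1 - 9) ≡ 6/3 mod 11. 3⁻¹ ≡ 4 (mod 11), so λ ≡ 2.
  x = λ² - 9 - 1 = 4 - 10 ≡ 5; y = λ·(9 - 5) - 8 ≡ 0. → (5, 0)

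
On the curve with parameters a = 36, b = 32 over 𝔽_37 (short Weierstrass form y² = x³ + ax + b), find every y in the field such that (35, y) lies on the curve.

x³ + 36x + 32 = 44167 ≡ 26 (mod 37).
Square roots of 26 mod 37: 10 and 27 (since 10² = 100 ≡ 26).

10, 27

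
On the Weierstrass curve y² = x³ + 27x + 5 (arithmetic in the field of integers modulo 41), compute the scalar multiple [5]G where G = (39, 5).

(40, 31)

Repeated addition: build up to 5G.
2G: tangent at (39, 5): λ = (3·39² + 27)/(2·5) ≡ 39/10. 10⁻¹ ≡ 37 (mod 41), so λ ≡ 39·37 ≡ 8.
  x = λ² - 39 - 39 = 64 - 78 ≡ 27; y = λ·(39 - 27) - 5 ≡ 9. → (27, 9)
3G: (27, 9) + (39, 5). λ = (5 - 9)/(39 - 27) ≡ 37/12 mod 41. 12⁻¹ ≡ 24 (mod 41), so λ ≡ 27.
  x = λ² - 27 - 39 = 729 - 66 ≡ 7; y = λ·(27 - 7) - 9 ≡ 39. → (7, 39)
4G: (7, 39) + (39, 5). λ = (5 - 39)/(39 - 7) ≡ 7/32 mod 41. 32⁻¹ ≡ 9 (mod 41), so λ ≡ 22.
  x = λ² - 7 - 39 = 484 - 46 ≡ 28; y = λ·(7 - 28) - 39 ≡ 32. → (28, 32)
5G: (28, 32) + (39, 5). λ = (5 - 32)/(39 - 28) ≡ 14/11 mod 41. 11⁻¹ ≡ 15 (mod 41) since 11·15 = 165 ≡ 1, so λ ≡ 5.
  x = λ² - 28 - 39 = 25 - 67 ≡ 40; y = λ·(28 - 40) - 32 ≡ 31. → (40, 31)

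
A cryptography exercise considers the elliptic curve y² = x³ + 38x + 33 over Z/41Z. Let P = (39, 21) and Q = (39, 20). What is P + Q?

O

The two points share x = 39 and their y-coordinates satisfy 21 + 20 ≡ 0 (mod 41), so they are inverses. Their sum is O.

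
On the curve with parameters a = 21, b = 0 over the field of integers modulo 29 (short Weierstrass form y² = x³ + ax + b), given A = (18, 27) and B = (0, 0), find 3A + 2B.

(15, 23)

First 3A:
Repeated addition: build up to 3A.
2A: tangent at (18, 27): λ = (3·18² + 21)/(2·27) ≡ 7/25. 25⁻¹ ≡ 7 (mod 29), so λ ≡ 7·7 ≡ 20.
  x = λ² - 18 - 18 = 400 - 36 ≡ 16; y = λ·(18 - 16) - 27 ≡ 13. → (16, 13)
3A: (16, 13) + (18, 27). λ = (27 - 13)/(18 - 16) ≡ 14/2 mod 29. 2⁻¹ ≡ 15 (mod 29) since 2·15 = 30 ≡ 1, so λ ≡ 7.
  x = λ² - 16 - 18 = 49 - 34 ≡ 15; y = λ·(16 - 15) - 13 ≡ 23. → (15, 23)
3A = (15, 23).
Next 2B:
Repeated addition: build up to 2B.
2B: (0, 0) + (0, 0): same x and y₁ ≡ -y₂, so the sum is the point at infinity.
2B = the point at infinity.
Finally 3A + 2B:
(15, 23) + the point at infinity = (15, 23) (identity).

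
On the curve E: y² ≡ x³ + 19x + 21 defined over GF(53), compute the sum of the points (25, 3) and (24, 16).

(14, 13)

(25, 3) + (24, 16). λ = (16 - 3)/(24 - 25) ≡ 13/52 mod 53. 52⁻¹ ≡ 52 (mod 53), so λ ≡ 40.
  x = λ² - 25 - 24 = 1600 - 49 ≡ 14; y = λ·(25 - 14) - 3 ≡ 13. → (14, 13)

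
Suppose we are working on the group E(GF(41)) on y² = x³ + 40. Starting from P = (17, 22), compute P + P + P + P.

Double-and-add on 4 = (100)₂. Start with P = (17, 22) for the leading 1-bit.
double: tangent at (17, 22): λ = (3·17² + 0)/(2·22) ≡ 6/3. 3⁻¹ ≡ 14 (mod 41), so λ ≡ 6·14 ≡ 2.
  x = λ² - 17 - 17 = 4 - 34 ≡ 11; y = λ·(17 - 11) - 22 ≡ 31. → (11, 31)
double: tangent at (11, 31): λ = (3·11² + 0)/(2·31) ≡ 35/21. 21⁻¹ ≡ 2 (mod 41), so λ ≡ 35·2 ≡ 29.
  x = λ² - 11 - 11 = 841 - 22 ≡ 40; y = λ·(11 - 40) - 31 ≡ 30. → (40, 30)

(40, 30)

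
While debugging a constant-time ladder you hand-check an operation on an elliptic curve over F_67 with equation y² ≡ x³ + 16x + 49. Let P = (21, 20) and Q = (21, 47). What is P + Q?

The two points share x = 21 and their y-coordinates satisfy 20 + 47 ≡ 0 (mod 67), so they are inverses. Their sum is ∞.

O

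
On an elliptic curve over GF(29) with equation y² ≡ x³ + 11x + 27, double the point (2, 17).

(16, 23)

tangent at (2, 17): λ = (3·2² + 11)/(2·17) ≡ 23/5. 5⁻¹ ≡ 6 (mod 29), so λ ≡ 23·6 ≡ 22.
  x = λ² - 2 - 2 = 484 - 4 ≡ 16; y = λ·(2 - 16) - 17 ≡ 23. → (16, 23)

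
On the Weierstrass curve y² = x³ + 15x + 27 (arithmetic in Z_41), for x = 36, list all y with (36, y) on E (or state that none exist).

x³ + 15x + 27 = 47223 ≡ 32 (mod 41).
Square roots of 32 mod 41: 14 and 27 (since 14² = 196 ≡ 32).

14, 27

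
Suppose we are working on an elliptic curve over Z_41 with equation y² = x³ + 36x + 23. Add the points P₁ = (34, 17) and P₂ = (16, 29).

(37, 26)

(34, 17) + (16, 29). λ = (29 - 17)/(16 - 34) ≡ 12/23 mod 41. 23⁻¹ ≡ 25 (mod 41), so λ ≡ 13.
  x = λ² - 34 - 16 = 169 - 50 ≡ 37; y = λ·(34 - 37) - 17 ≡ 26. → (37, 26)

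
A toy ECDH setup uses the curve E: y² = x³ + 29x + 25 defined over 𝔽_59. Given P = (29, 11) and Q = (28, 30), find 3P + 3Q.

First 3P:
Repeated addition: build up to 3P.
2P: tangent at (29, 11): λ = (3·29² + 29)/(2·11) ≡ 15/22. 22⁻¹ ≡ 51 (mod 59), so λ ≡ 15·51 ≡ 57.
  x = λ² - 29 - 29 = 3249 - 58 ≡ 5; y = λ·(29 - 5) - 11 ≡ 0. → (5, 0)
3P: (5, 0) + (29, 11). λ = (11 - 0)/(29 - 5) ≡ 11/24 mod 59. 24⁻¹ ≡ 32 (mod 59) since 24·32 = 768 ≡ 1, so λ ≡ 57.
  x = λ² - 5 - 29 = 3249 - 34 ≡ 29; y = λ·(5 - 29) - 0 ≡ 48. → (29, 48)
3P = (29, 48).
Next 3Q:
Repeated addition: build up to 3Q.
2Q: tangent at (28, 30): λ = (3·28² + 29)/(2·30) ≡ 21/1. 1⁻¹ ≡ 1 (mod 59), so λ ≡ 21·1 ≡ 21.
  x = λ² - 28 - 28 = 441 - 56 ≡ 31; y = λ·(28 - 31) - 30 ≡ 25. → (31, 25)
3Q: (31, 25) + (28, 30). λ = (30 - 25)/(28 - 31) ≡ 5/56 mod 59. 56⁻¹ ≡ 39 (mod 59) since 56·39 = 2184 ≡ 1, so λ ≡ 18.
  x = λ² - 31 - 28 = 324 - 59 ≡ 29; y = λ·(31 - 29) - 25 ≡ 11. → (29, 11)
3Q = (29, 11).
Finally 3P + 3Q:
(29, 48) + (29, 11): same x and y₁ ≡ -y₂, so the sum is O.

O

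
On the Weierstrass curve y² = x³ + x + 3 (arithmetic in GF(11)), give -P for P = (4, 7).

(4, 4)

-(4, 7) = (4, -7 mod 11) = (4, 4).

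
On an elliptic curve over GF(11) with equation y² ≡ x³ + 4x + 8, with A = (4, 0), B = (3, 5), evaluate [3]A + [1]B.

First 3A:
Repeated addition: build up to 3A.
2A: (4, 0) + (4, 0): same x and y₁ ≡ -y₂, so the sum is O.
3A: O + (4, 0) = (4, 0) (identity).
3A = (4, 0).
Finally 3A + B:
(4, 0) + (3, 5). λ = (5 - 0)/(3 - 4) ≡ 5/10 mod 11. 10⁻¹ ≡ 10 (mod 11) since 10·10 = 100 ≡ 1, so λ ≡ 6.
  x = λ² - 4 - 3 = 36 - 7 ≡ 7; y = λ·(4 - 7) - 0 ≡ 4. → (7, 4)

(7, 4)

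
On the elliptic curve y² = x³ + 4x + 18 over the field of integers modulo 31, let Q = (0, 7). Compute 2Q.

tangent at (0, 7): λ = (3·0² + 4)/(2·7) ≡ 4/14. 14⁻¹ ≡ 20 (mod 31) since 14·20 = 280 ≡ 1, so λ ≡ 4·20 ≡ 18.
  x = λ² - 0 - 0 = 324 - 0 ≡ 14; y = λ·(0 - 14) - 7 ≡ 20. → (14, 20)

(14, 20)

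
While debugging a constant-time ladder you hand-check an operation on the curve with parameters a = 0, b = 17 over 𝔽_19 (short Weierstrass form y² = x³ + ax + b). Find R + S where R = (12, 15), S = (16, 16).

(16, 3)

(12, 15) + (16, 16). λ = (16 - 15)/(16 - 12) ≡ 1/4 mod 19. 4⁻¹ ≡ 5 (mod 19), so λ ≡ 5.
  x = λ² - 12 - 16 = 25 - 28 ≡ 16; y = λ·(12 - 16) - 15 ≡ 3. → (16, 3)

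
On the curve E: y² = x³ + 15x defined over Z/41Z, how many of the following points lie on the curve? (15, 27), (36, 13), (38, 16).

2

(15, 27): 27² ≡ 32, rhs ≡ 33 → off.
(36, 13): 13² ≡ 5, rhs ≡ 5 → on.
(38, 16): 16² ≡ 10, rhs ≡ 10 → on.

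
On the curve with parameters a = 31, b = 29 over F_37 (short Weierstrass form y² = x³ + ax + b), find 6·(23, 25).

Write P = (23, 25).
Repeated addition: build up to 6P.
2P: tangent at (23, 25): λ = (3·23² + 31)/(2·25) ≡ 27/13. 13⁻¹ ≡ 20 (mod 37), so λ ≡ 27·20 ≡ 22.
  x = λ² - 23 - 23 = 484 - 46 ≡ 31; y = λ·(23 - 31) - 25 ≡ 21. → (31, 21)
3P: (31, 21) + (23, 25). λ = (25 - 21)/(23 - 31) ≡ 4/29 mod 37. 29⁻¹ ≡ 23 (mod 37), so λ ≡ 18.
  x = λ² - 31 - 23 = 324 - 54 ≡ 11; y = λ·(31 - 11) - 21 ≡ 6. → (11, 6)
4P: (11, 6) + (23, 25). λ = (25 - 6)/(23 - 11) ≡ 19/12 mod 37. 12⁻¹ ≡ 34 (mod 37), so λ ≡ 17.
  x = λ² - 11 - 23 = 289 - 34 ≡ 33; y = λ·(11 - 33) - 6 ≡ 27. → (33, 27)
5P: (33, 27) + (23, 25). λ = (25 - 27)/(23 - 33) ≡ 35/27 mod 37. 27⁻¹ ≡ 11 (mod 37), so λ ≡ 15.
  x = λ² - 33 - 23 = 225 - 56 ≡ 21; y = λ·(33 - 21) - 27 ≡ 5. → (21, 5)
6P: (21, 5) + (23, 25). λ = (25 - 5)/(23 - 21) ≡ 20/2 mod 37. 2⁻¹ ≡ 19 (mod 37) since 2·19 = 38 ≡ 1, so λ ≡ 10.
  x = λ² - 21 - 23 = 100 - 44 ≡ 19; y = λ·(21 - 19) - 5 ≡ 15. → (19, 15)

(19, 15)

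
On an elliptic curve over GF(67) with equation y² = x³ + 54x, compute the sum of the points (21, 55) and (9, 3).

(26, 35)

(21, 55) + (9, 3). λ = (3 - 55)/(9 - 21) ≡ 15/55 mod 67. 55⁻¹ ≡ 39 (mod 67), so λ ≡ 49.
  x = λ² - 21 - 9 = 2401 - 30 ≡ 26; y = λ·(21 - 26) - 55 ≡ 35. → (26, 35)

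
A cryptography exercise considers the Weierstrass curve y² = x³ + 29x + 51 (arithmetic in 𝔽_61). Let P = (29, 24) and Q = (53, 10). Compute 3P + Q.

First 3P:
Repeated addition: build up to 3P.
2P: tangent at (29, 24): λ = (3·29² + 29)/(2·24) ≡ 51/48. 48⁻¹ ≡ 14 (mod 61) since 48·14 = 672 ≡ 1, so λ ≡ 51·14 ≡ 43.
  x = λ² - 29 - 29 = 1849 - 58 ≡ 22; y = λ·(29 - 22) - 24 ≡ 33. → (22, 33)
3P: (22, 33) + (29, 24). λ = (24 - 33)/(29 - 22) ≡ 52/7 mod 61. 7⁻¹ ≡ 35 (mod 61), so λ ≡ 51.
  x = λ² - 22 - 29 = 2601 - 51 ≡ 49; y = λ·(22 - 49) - 33 ≡ 54. → (49, 54)
3P = (49, 54).
Finally 3P + Q:
(49, 54) + (53, 10). λ = (10 - 54)/(53 - 49) ≡ 17/4 mod 61. 4⁻¹ ≡ 46 (mod 61), so λ ≡ 50.
  x = λ² - 49 - 53 = 2500 - 102 ≡ 19; y = λ·(49 - 19) - 54 ≡ 43. → (19, 43)

(19, 43)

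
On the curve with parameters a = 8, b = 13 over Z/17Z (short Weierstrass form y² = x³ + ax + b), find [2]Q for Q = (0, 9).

(13, 6)

tangent at (0, 9): λ = (3·0² + 8)/(2·9) ≡ 8/1. 1⁻¹ ≡ 1 (mod 17), so λ ≡ 8·1 ≡ 8.
  x = λ² - 0 - 0 = 64 - 0 ≡ 13; y = λ·(0 - 13) - 9 ≡ 6. → (13, 6)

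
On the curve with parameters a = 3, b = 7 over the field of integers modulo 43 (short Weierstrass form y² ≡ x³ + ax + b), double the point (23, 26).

tangent at (23, 26): λ = (3·23² + 3)/(2·26) ≡ 42/9. 9⁻¹ ≡ 24 (mod 43), so λ ≡ 42·24 ≡ 19.
  x = λ² - 23 - 23 = 361 - 46 ≡ 14; y = λ·(23 - 14) - 26 ≡ 16. → (14, 16)

(14, 16)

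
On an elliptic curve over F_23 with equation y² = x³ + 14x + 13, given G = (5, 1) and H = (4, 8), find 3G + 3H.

First 3G:
Repeated addition: build up to 3G.
2G: tangent at (5, 1): λ = (3·5² + 14)/(2·1) ≡ 20/2. 2⁻¹ ≡ 12 (mod 23) since 2·12 = 24 ≡ 1, so λ ≡ 20·12 ≡ 10.
  x = λ² - 5 - 5 = 100 - 10 ≡ 21; y = λ·(5 - 21) - 1 ≡ 0. → (21, 0)
3G: (21, 0) + (5, 1). λ = (1 - 0)/(5 - 21) ≡ 1/7 mod 23. 7⁻¹ ≡ 10 (mod 23) since 7·10 = 70 ≡ 1, so λ ≡ 10.
  x = λ² - 21 - 5 = 100 - 26 ≡ 5; y = λ·(21 - 5) - 0 ≡ 22. → (5, 22)
3G = (5, 22).
Next 3H:
Repeated addition: build up to 3H.
2H: tangent at (4, 8): λ = (3·4² + 14)/(2·8) ≡ 16/16. 16⁻¹ ≡ 13 (mod 23), so λ ≡ 16·13 ≡ 1.
  x = λ² - 4 - 4 = 1 - 8 ≡ 16; y = λ·(4 - 16) - 8 ≡ 3. → (16, 3)
3H: (16, 3) + (4, 8). λ = (8 - 3)/(4 - 16) ≡ 5/11 mod 23. 11⁻¹ ≡ 21 (mod 23), so λ ≡ 13.
  x = λ² - 16 - 4 = 169 - 20 ≡ 11; y = λ·(16 - 11) - 3 ≡ 16. → (11, 16)
3H = (11, 16).
Finally 3G + 3H:
(5, 22) + (11, 16). λ = (16 - 22)/(11 - 5) ≡ 17/6 mod 23. 6⁻¹ ≡ 4 (mod 23) since 6·4 = 24 ≡ 1, so λ ≡ 22.
  x = λ² - 5 - 11 = 484 - 16 ≡ 8; y = λ·(5 - 8) - 22 ≡ 4. → (8, 4)

(8, 4)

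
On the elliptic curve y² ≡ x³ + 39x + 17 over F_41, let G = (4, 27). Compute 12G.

Double-and-add on 12 = (1100)₂. Start with G = (4, 27) for the leading 1-bit.
double: tangent at (4, 27): λ = (3·4² + 39)/(2·27) ≡ 5/13. 13⁻¹ ≡ 19 (mod 41), so λ ≡ 5·19 ≡ 13.
  x = λ² - 4 - 4 = 169 - 8 ≡ 38; y = λ·(4 - 38) - 27 ≡ 23. → (38, 23)
add G: (38, 23) + (4, 27). λ = (27 - 23)/(4 - 38) ≡ 4/7 mod 41. 7⁻¹ ≡ 6 (mod 41), so λ ≡ 24.
  x = λ² - 38 - 4 = 576 - 42 ≡ 1; y = λ·(38 - 1) - 23 ≡ 4. → (1, 4)
double: tangent at (1, 4): λ = (3·1² + 39)/(2·4) ≡ 1/8. 8⁻¹ ≡ 36 (mod 41), so λ ≡ 1·36 ≡ 36.
  x = λ² - 1 - 1 = 1296 - 2 ≡ 23; y = λ·(1 - 23) - 4 ≡ 24. → (23, 24)
double: tangent at (23, 24): λ = (3·23² + 39)/(2·24) ≡ 27/7. 7⁻¹ ≡ 6 (mod 41), so λ ≡ 27·6 ≡ 39.
  x = λ² - 23 - 23 = 1521 - 46 ≡ 40; y = λ·(23 - 40) - 24 ≡ 10. → (40, 10)

(40, 10)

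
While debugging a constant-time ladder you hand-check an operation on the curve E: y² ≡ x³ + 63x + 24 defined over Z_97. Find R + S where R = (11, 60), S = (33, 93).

(31, 7)

(11, 60) + (33, 93). λ = (93 - 60)/(33 - 11) ≡ 33/22 mod 97. 22⁻¹ ≡ 75 (mod 97) since 22·75 = 1650 ≡ 1, so λ ≡ 50.
  x = λ² - 11 - 33 = 2500 - 44 ≡ 31; y = λ·(11 - 31) - 60 ≡ 7. → (31, 7)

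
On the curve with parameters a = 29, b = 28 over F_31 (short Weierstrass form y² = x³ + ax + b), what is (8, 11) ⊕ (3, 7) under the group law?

(8, 11) + (3, 7). λ = (7 - 11)/(3 - 8) ≡ 27/26 mod 31. 26⁻¹ ≡ 6 (mod 31), so λ ≡ 7.
  x = λ² - 8 - 3 = 49 - 11 ≡ 7; y = λ·(8 - 7) - 11 ≡ 27. → (7, 27)

(7, 27)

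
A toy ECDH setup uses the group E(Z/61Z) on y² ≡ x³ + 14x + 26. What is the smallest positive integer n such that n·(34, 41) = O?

2P: tangent at (34, 41): λ = (3·34² + 14)/(2·41) ≡ 5/21. 21⁻¹ ≡ 32 (mod 61) since 21·32 = 672 ≡ 1, so λ ≡ 5·32 ≡ 38.
  x = λ² - 34 - 34 = 1444 - 68 ≡ 34; y = λ·(34 - 34) - 41 ≡ 20. → (34, 20)
3P: (34, 20) + (34, 41): same x and y₁ ≡ -y₂, so the sum is O.
3P = O, so the order is 3.

3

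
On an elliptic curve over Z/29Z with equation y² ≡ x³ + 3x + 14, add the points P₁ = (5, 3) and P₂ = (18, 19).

(5, 3) + (18, 19). λ = (19 - 3)/(18 - 5) ≡ 16/13 mod 29. 13⁻¹ ≡ 9 (mod 29), so λ ≡ 28.
  x = λ² - 5 - 18 = 784 - 23 ≡ 7; y = λ·(5 - 7) - 3 ≡ 28. → (7, 28)

(7, 28)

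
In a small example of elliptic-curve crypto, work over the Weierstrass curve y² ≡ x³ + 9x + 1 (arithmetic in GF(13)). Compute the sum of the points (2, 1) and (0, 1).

(11, 12)

(2, 1) + (0, 1). λ = (1 - 1)/(0 - 2) ≡ 0/11 mod 13. 11⁻¹ ≡ 6 (mod 13), so λ ≡ 0.
  x = λ² - 2 - 0 = 0 - 2 ≡ 11; y = λ·(2 - 11) - 1 ≡ 12. → (11, 12)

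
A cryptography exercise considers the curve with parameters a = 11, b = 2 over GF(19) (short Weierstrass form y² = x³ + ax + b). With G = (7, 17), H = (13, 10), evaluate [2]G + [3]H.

First 2G:
Repeated addition: build up to 2G.
2G: tangent at (7, 17): λ = (3·7² + 11)/(2·17) ≡ 6/15. 15⁻¹ ≡ 14 (mod 19) since 15·14 = 210 ≡ 1, so λ ≡ 6·14 ≡ 8.
  x = λ² - 7 - 7 = 64 - 14 ≡ 12; y = λ·(7 - 12) - 17 ≡ 0. → (12, 0)
2G = (12, 0).
Next 3H:
Repeated addition: build up to 3H.
2H: tangent at (13, 10): λ = (3·13² + 11)/(2·10) ≡ 5/1. 1⁻¹ ≡ 1 (mod 19), so λ ≡ 5·1 ≡ 5.
  x = λ² - 13 - 13 = 25 - 26 ≡ 18; y = λ·(13 - 18) - 10 ≡ 3. → (18, 3)
3H: (18, 3) + (13, 10). λ = (10 - 3)/(13 - 18) ≡ 7/14 mod 19. 14⁻¹ ≡ 15 (mod 19) since 14·15 = 210 ≡ 1, so λ ≡ 10.
  x = λ² - 18 - 13 = 100 - 31 ≡ 12; y = λ·(18 - 12) - 3 ≡ 0. → (12, 0)
3H = (12, 0).
Finally 2G + 3H:
(12, 0) + (12, 0): same x and y₁ ≡ -y₂, so the sum is ∞.

O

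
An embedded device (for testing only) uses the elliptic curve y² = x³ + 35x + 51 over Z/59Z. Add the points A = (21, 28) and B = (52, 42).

(1, 21)

(21, 28) + (52, 42). λ = (42 - 28)/(52 - 21) ≡ 14/31 mod 59. 31⁻¹ ≡ 40 (mod 59) since 31·40 = 1240 ≡ 1, so λ ≡ 29.
  x = λ² - 21 - 52 = 841 - 73 ≡ 1; y = λ·(21 - 1) - 28 ≡ 21. → (1, 21)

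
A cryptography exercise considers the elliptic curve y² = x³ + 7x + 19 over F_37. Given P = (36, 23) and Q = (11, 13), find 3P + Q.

First 3P:
Repeated addition: build up to 3P.
2P: tangent at (36, 23): λ = (3·36² + 7)/(2·23) ≡ 10/9. 9⁻¹ ≡ 33 (mod 37) since 9·33 = 297 ≡ 1, so λ ≡ 10·33 ≡ 34.
  x = λ² - 36 - 36 = 1156 - 72 ≡ 11; y = λ·(36 - 11) - 23 ≡ 13. → (11, 13)
3P: (11, 13) + (36, 23). λ = (23 - 13)/(36 - 11) ≡ 10/25 mod 37. 25⁻¹ ≡ 3 (mod 37) since 25·3 = 75 ≡ 1, so λ ≡ 30.
  x = λ² - 11 - 36 = 900 - 47 ≡ 2; y = λ·(11 - 2) - 13 ≡ 35. → (2, 35)
3P = (2, 35).
Finally 3P + Q:
(2, 35) + (11, 13). λ = (13 - 35)/(11 - 2) ≡ 15/9 mod 37. 9⁻¹ ≡ 33 (mod 37), so λ ≡ 14.
  x = λ² - 2 - 11 = 196 - 13 ≡ 35; y = λ·(2 - 35) - 35 ≡ 21. → (35, 21)

(35, 21)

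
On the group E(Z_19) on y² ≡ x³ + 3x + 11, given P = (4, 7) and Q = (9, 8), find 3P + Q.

(4, 12)

First 3P:
Repeated addition: build up to 3P.
2P: tangent at (4, 7): λ = (3·4² + 3)/(2·7) ≡ 13/14. 14⁻¹ ≡ 15 (mod 19), so λ ≡ 13·15 ≡ 5.
  x = λ² - 4 - 4 = 25 - 8 ≡ 17; y = λ·(4 - 17) - 7 ≡ 4. → (17, 4)
3P: (17, 4) + (4, 7). λ = (7 - 4)/(4 - 17) ≡ 3/6 mod 19. 6⁻¹ ≡ 16 (mod 19), so λ ≡ 10.
  x = λ² - 17 - 4 = 100 - 21 ≡ 3; y = λ·(17 - 3) - 4 ≡ 3. → (3, 3)
3P = (3, 3).
Finally 3P + Q:
(3, 3) + (9, 8). λ = (8 - 3)/(9 - 3) ≡ 5/6 mod 19. 6⁻¹ ≡ 16 (mod 19), so λ ≡ 4.
  x = λ² - 3 - 9 = 16 - 12 ≡ 4; y = λ·(3 - 4) - 3 ≡ 12. → (4, 12)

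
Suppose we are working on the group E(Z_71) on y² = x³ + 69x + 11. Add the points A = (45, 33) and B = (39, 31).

(45, 33) + (39, 31). λ = (31 - 33)/(39 - 45) ≡ 69/65 mod 71. 65⁻¹ ≡ 59 (mod 71), so λ ≡ 24.
  x = λ² - 45 - 39 = 576 - 84 ≡ 66; y = λ·(45 - 66) - 33 ≡ 31. → (66, 31)

(66, 31)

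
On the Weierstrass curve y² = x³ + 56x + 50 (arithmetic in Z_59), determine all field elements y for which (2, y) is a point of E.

none

x³ + 56x + 50 = 170 ≡ 52 (mod 59).
52 is a non-residue mod 59; no y exists.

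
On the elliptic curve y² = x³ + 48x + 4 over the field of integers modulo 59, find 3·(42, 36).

Write P = (42, 36).
Repeated addition: build up to 3P.
2P: tangent at (42, 36): λ = (3·42² + 48)/(2·36) ≡ 30/13. 13⁻¹ ≡ 50 (mod 59), so λ ≡ 30·50 ≡ 25.
  x = λ² - 42 - 42 = 625 - 84 ≡ 10; y = λ·(42 - 10) - 36 ≡ 56. → (10, 56)
3P: (10, 56) + (42, 36). λ = (36 - 56)/(42 - 10) ≡ 39/32 mod 59. 32⁻¹ ≡ 24 (mod 59), so λ ≡ 51.
  x = λ² - 10 - 42 = 2601 - 52 ≡ 12; y = λ·(10 - 12) - 56 ≡ 19. → (12, 19)

(12, 19)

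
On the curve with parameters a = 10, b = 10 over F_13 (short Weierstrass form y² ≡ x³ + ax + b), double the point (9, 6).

tangent at (9, 6): λ = (3·9² + 10)/(2·6) ≡ 6/12. 12⁻¹ ≡ 12 (mod 13), so λ ≡ 6·12 ≡ 7.
  x = λ² - 9 - 9 = 49 - 18 ≡ 5; y = λ·(9 - 5) - 6 ≡ 9. → (5, 9)

(5, 9)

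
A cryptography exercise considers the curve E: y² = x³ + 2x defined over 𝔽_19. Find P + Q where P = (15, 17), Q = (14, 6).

(16, 10)

(15, 17) + (14, 6). λ = (6 - 17)/(14 - 15) ≡ 8/18 mod 19. 18⁻¹ ≡ 18 (mod 19) since 18·18 = 324 ≡ 1, so λ ≡ 11.
  x = λ² - 15 - 14 = 121 - 29 ≡ 16; y = λ·(15 - 16) - 17 ≡ 10. → (16, 10)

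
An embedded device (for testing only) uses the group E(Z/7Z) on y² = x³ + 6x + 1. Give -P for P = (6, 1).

(6, 6)

-(6, 1) = (6, -1 mod 7) = (6, 6).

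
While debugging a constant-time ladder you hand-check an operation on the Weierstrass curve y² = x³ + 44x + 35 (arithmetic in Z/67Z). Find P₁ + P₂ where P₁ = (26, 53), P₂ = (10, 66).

(56, 30)

(26, 53) + (10, 66). λ = (66 - 53)/(10 - 26) ≡ 13/51 mod 67. 51⁻¹ ≡ 46 (mod 67), so λ ≡ 62.
  x = λ² - 26 - 10 = 3844 - 36 ≡ 56; y = λ·(26 - 56) - 53 ≡ 30. → (56, 30)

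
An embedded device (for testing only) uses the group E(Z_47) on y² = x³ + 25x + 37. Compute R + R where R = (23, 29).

(10, 26)

tangent at (23, 29): λ = (3·23² + 25)/(2·29) ≡ 14/11. 11⁻¹ ≡ 30 (mod 47), so λ ≡ 14·30 ≡ 44.
  x = λ² - 23 - 23 = 1936 - 46 ≡ 10; y = λ·(23 - 10) - 29 ≡ 26. → (10, 26)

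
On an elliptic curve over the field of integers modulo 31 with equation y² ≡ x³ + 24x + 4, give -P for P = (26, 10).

-(26, 10) = (26, -10 mod 31) = (26, 21).

(26, 21)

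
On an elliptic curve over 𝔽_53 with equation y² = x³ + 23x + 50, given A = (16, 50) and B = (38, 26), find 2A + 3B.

(34, 11)

First 2A:
Repeated addition: build up to 2A.
2A: tangent at (16, 50): λ = (3·16² + 23)/(2·50) ≡ 49/47. 47⁻¹ ≡ 44 (mod 53) since 47·44 = 2068 ≡ 1, so λ ≡ 49·44 ≡ 36.
  x = λ² - 16 - 16 = 1296 - 32 ≡ 45; y = λ·(16 - 45) - 50 ≡ 19. → (45, 19)
2A = (45, 19).
Next 3B:
Repeated addition: build up to 3B.
2B: tangent at (38, 26): λ = (3·38² + 23)/(2·26) ≡ 9/52. 52⁻¹ ≡ 52 (mod 53) since 52·52 = 2704 ≡ 1, so λ ≡ 9·52 ≡ 44.
  x = λ² - 38 - 38 = 1936 - 76 ≡ 5; y = λ·(38 - 5) - 26 ≡ 48. → (5, 48)
3B: (5, 48) + (38, 26). λ = (26 - 48)/(38 - 5) ≡ 31/33 mod 53. 33⁻¹ ≡ 45 (mod 53) since 33·45 = 1485 ≡ 1, so λ ≡ 17.
  x = λ² - 5 - 38 = 289 - 43 ≡ 34; y = λ·(5 - 34) - 48 ≡ 42. → (34, 42)
3B = (34, 42).
Finally 2A + 3B:
(45, 19) + (34, 42). λ = (42 - 19)/(34 - 45) ≡ 23/42 mod 53. 42⁻¹ ≡ 24 (mod 53), so λ ≡ 22.
  x = λ² - 45 - 34 = 484 - 79 ≡ 34; y = λ·(45 - 34) - 19 ≡ 11. → (34, 11)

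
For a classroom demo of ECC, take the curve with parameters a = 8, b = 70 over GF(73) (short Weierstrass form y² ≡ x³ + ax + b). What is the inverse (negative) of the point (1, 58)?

-(1, 58) = (1, -58 mod 73) = (1, 15).

(1, 15)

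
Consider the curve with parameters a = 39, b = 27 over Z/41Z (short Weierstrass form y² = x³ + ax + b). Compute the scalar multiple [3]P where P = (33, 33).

Repeated addition: build up to 3P.
2P: tangent at (33, 33): λ = (3·33² + 39)/(2·33) ≡ 26/25. 25⁻¹ ≡ 23 (mod 41) since 25·23 = 575 ≡ 1, so λ ≡ 26·23 ≡ 24.
  x = λ² - 33 - 33 = 576 - 66 ≡ 18; y = λ·(33 - 18) - 33 ≡ 40. → (18, 40)
3P: (18, 40) + (33, 33). λ = (33 - 40)/(33 - 18) ≡ 34/15 mod 41. 15⁻¹ ≡ 11 (mod 41), so λ ≡ 5.
  x = λ² - 18 - 33 = 25 - 51 ≡ 15; y = λ·(18 - 15) - 40 ≡ 16. → (15, 16)

(15, 16)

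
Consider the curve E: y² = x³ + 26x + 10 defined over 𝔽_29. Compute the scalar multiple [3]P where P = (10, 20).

(12, 22)

Repeated addition: build up to 3P.
2P: tangent at (10, 20): λ = (3·10² + 26)/(2·20) ≡ 7/11. 11⁻¹ ≡ 8 (mod 29) since 11·8 = 88 ≡ 1, so λ ≡ 7·8 ≡ 27.
  x = λ² - 10 - 10 = 729 - 20 ≡ 13; y = λ·(10 - 13) - 20 ≡ 15. → (13, 15)
3P: (13, 15) + (10, 20). λ = (20 - 15)/(10 - 13) ≡ 5/26 mod 29. 26⁻¹ ≡ 19 (mod 29), so λ ≡ 8.
  x = λ² - 13 - 10 = 64 - 23 ≡ 12; y = λ·(13 - 12) - 15 ≡ 22. → (12, 22)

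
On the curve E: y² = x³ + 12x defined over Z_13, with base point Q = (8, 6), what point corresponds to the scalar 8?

O

Repeated addition: build up to 8Q.
2Q: tangent at (8, 6): λ = (3·8² + 12)/(2·6) ≡ 9/12. 12⁻¹ ≡ 12 (mod 13), so λ ≡ 9·12 ≡ 4.
  x = λ² - 8 - 8 = 16 - 16 ≡ 0; y = λ·(8 - 0) - 6 ≡ 0. → (0, 0)
3Q: (0, 0) + (8, 6). λ = (6 - 0)/(8 - 0) ≡ 6/8 mod 13. 8⁻¹ ≡ 5 (mod 13) since 8·5 = 40 ≡ 1, so λ ≡ 4.
  x = λ² - 0 - 8 = 16 - 8 ≡ 8; y = λ·(0 - 8) - 0 ≡ 7. → (8, 7)
4Q: (8, 7) + (8, 6): same x and y₁ ≡ -y₂, so the sum is O.
5Q: O + (8, 6) = (8, 6) (identity).
6Q: tangent at (8, 6): λ = (3·8² + 12)/(2·6) ≡ 9/12. 12⁻¹ ≡ 12 (mod 13) since 12·12 = 144 ≡ 1, so λ ≡ 9·12 ≡ 4.
  x = λ² - 8 - 8 = 16 - 16 ≡ 0; y = λ·(8 - 0) - 6 ≡ 0. → (0, 0)
7Q: (0, 0) + (8, 6). λ = (6 - 0)/(8 - 0) ≡ 6/8 mod 13. 8⁻¹ ≡ 5 (mod 13), so λ ≡ 4.
  x = λ² - 0 - 8 = 16 - 8 ≡ 8; y = λ·(0 - 8) - 0 ≡ 7. → (8, 7)
8Q: (8, 7) + (8, 6): same x and y₁ ≡ -y₂, so the sum is O.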